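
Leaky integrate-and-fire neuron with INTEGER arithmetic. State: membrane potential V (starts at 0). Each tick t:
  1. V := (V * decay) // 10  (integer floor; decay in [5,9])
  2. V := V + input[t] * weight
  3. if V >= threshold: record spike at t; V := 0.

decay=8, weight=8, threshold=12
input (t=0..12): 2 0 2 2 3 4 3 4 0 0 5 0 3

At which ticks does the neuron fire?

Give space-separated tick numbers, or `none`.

Answer: 0 2 3 4 5 6 7 10 12

Derivation:
t=0: input=2 -> V=0 FIRE
t=1: input=0 -> V=0
t=2: input=2 -> V=0 FIRE
t=3: input=2 -> V=0 FIRE
t=4: input=3 -> V=0 FIRE
t=5: input=4 -> V=0 FIRE
t=6: input=3 -> V=0 FIRE
t=7: input=4 -> V=0 FIRE
t=8: input=0 -> V=0
t=9: input=0 -> V=0
t=10: input=5 -> V=0 FIRE
t=11: input=0 -> V=0
t=12: input=3 -> V=0 FIRE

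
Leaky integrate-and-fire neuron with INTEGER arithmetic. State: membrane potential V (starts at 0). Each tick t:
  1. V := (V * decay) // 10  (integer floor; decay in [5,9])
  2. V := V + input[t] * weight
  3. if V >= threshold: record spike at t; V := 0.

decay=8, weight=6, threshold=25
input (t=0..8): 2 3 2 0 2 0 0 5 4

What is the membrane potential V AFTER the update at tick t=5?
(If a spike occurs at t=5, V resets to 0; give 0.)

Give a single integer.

Answer: 15

Derivation:
t=0: input=2 -> V=12
t=1: input=3 -> V=0 FIRE
t=2: input=2 -> V=12
t=3: input=0 -> V=9
t=4: input=2 -> V=19
t=5: input=0 -> V=15
t=6: input=0 -> V=12
t=7: input=5 -> V=0 FIRE
t=8: input=4 -> V=24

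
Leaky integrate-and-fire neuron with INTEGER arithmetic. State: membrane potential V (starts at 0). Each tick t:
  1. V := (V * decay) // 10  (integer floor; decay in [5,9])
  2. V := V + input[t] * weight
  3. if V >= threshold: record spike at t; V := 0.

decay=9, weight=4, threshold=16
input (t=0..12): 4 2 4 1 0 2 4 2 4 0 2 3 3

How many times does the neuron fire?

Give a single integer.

Answer: 5

Derivation:
t=0: input=4 -> V=0 FIRE
t=1: input=2 -> V=8
t=2: input=4 -> V=0 FIRE
t=3: input=1 -> V=4
t=4: input=0 -> V=3
t=5: input=2 -> V=10
t=6: input=4 -> V=0 FIRE
t=7: input=2 -> V=8
t=8: input=4 -> V=0 FIRE
t=9: input=0 -> V=0
t=10: input=2 -> V=8
t=11: input=3 -> V=0 FIRE
t=12: input=3 -> V=12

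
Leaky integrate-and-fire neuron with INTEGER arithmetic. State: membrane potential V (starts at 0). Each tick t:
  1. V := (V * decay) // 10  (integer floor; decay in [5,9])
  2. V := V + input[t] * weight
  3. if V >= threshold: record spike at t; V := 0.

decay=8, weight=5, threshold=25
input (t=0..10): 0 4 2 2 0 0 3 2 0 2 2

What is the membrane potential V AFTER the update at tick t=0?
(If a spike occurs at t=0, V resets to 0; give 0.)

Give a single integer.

t=0: input=0 -> V=0
t=1: input=4 -> V=20
t=2: input=2 -> V=0 FIRE
t=3: input=2 -> V=10
t=4: input=0 -> V=8
t=5: input=0 -> V=6
t=6: input=3 -> V=19
t=7: input=2 -> V=0 FIRE
t=8: input=0 -> V=0
t=9: input=2 -> V=10
t=10: input=2 -> V=18

Answer: 0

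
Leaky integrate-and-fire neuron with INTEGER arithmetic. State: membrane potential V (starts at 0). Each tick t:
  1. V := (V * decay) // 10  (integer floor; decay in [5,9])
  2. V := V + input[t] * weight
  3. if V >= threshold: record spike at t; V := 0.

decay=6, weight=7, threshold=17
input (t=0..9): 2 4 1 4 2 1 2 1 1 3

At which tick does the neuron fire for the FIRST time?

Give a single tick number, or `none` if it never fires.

t=0: input=2 -> V=14
t=1: input=4 -> V=0 FIRE
t=2: input=1 -> V=7
t=3: input=4 -> V=0 FIRE
t=4: input=2 -> V=14
t=5: input=1 -> V=15
t=6: input=2 -> V=0 FIRE
t=7: input=1 -> V=7
t=8: input=1 -> V=11
t=9: input=3 -> V=0 FIRE

Answer: 1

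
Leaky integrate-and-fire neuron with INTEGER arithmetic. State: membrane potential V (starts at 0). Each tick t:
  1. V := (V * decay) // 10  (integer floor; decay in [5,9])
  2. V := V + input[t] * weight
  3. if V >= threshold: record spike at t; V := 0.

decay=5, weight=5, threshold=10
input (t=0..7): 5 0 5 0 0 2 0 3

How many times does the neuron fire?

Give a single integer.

t=0: input=5 -> V=0 FIRE
t=1: input=0 -> V=0
t=2: input=5 -> V=0 FIRE
t=3: input=0 -> V=0
t=4: input=0 -> V=0
t=5: input=2 -> V=0 FIRE
t=6: input=0 -> V=0
t=7: input=3 -> V=0 FIRE

Answer: 4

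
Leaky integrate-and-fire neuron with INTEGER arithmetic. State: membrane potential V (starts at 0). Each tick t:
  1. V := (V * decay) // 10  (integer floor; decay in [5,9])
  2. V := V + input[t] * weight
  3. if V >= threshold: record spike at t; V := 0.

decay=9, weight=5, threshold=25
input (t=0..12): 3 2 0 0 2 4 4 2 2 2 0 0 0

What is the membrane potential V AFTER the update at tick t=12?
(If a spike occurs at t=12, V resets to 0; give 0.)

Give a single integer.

t=0: input=3 -> V=15
t=1: input=2 -> V=23
t=2: input=0 -> V=20
t=3: input=0 -> V=18
t=4: input=2 -> V=0 FIRE
t=5: input=4 -> V=20
t=6: input=4 -> V=0 FIRE
t=7: input=2 -> V=10
t=8: input=2 -> V=19
t=9: input=2 -> V=0 FIRE
t=10: input=0 -> V=0
t=11: input=0 -> V=0
t=12: input=0 -> V=0

Answer: 0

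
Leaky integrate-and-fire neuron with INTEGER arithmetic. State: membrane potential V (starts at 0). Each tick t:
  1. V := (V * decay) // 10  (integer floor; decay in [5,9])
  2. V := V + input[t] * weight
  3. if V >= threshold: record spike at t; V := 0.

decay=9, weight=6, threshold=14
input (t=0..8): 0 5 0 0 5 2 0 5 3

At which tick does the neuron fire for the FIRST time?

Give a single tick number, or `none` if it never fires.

t=0: input=0 -> V=0
t=1: input=5 -> V=0 FIRE
t=2: input=0 -> V=0
t=3: input=0 -> V=0
t=4: input=5 -> V=0 FIRE
t=5: input=2 -> V=12
t=6: input=0 -> V=10
t=7: input=5 -> V=0 FIRE
t=8: input=3 -> V=0 FIRE

Answer: 1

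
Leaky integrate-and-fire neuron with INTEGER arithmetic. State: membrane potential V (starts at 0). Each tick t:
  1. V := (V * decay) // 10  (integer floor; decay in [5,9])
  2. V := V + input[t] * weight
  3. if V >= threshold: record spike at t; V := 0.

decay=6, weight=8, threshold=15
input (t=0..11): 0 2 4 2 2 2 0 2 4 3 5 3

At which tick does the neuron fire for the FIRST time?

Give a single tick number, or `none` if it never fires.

Answer: 1

Derivation:
t=0: input=0 -> V=0
t=1: input=2 -> V=0 FIRE
t=2: input=4 -> V=0 FIRE
t=3: input=2 -> V=0 FIRE
t=4: input=2 -> V=0 FIRE
t=5: input=2 -> V=0 FIRE
t=6: input=0 -> V=0
t=7: input=2 -> V=0 FIRE
t=8: input=4 -> V=0 FIRE
t=9: input=3 -> V=0 FIRE
t=10: input=5 -> V=0 FIRE
t=11: input=3 -> V=0 FIRE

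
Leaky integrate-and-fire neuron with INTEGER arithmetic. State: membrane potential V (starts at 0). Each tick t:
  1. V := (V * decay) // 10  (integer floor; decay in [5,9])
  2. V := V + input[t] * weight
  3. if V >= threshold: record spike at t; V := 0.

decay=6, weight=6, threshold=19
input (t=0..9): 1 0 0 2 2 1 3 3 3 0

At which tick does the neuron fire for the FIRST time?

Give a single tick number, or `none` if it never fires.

Answer: 4

Derivation:
t=0: input=1 -> V=6
t=1: input=0 -> V=3
t=2: input=0 -> V=1
t=3: input=2 -> V=12
t=4: input=2 -> V=0 FIRE
t=5: input=1 -> V=6
t=6: input=3 -> V=0 FIRE
t=7: input=3 -> V=18
t=8: input=3 -> V=0 FIRE
t=9: input=0 -> V=0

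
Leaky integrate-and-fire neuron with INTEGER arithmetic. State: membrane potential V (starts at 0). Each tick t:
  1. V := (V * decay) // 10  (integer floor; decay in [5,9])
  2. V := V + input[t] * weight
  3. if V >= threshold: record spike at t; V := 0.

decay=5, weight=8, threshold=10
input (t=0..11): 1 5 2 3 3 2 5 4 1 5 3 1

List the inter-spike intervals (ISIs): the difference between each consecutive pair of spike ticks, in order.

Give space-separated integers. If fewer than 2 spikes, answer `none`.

t=0: input=1 -> V=8
t=1: input=5 -> V=0 FIRE
t=2: input=2 -> V=0 FIRE
t=3: input=3 -> V=0 FIRE
t=4: input=3 -> V=0 FIRE
t=5: input=2 -> V=0 FIRE
t=6: input=5 -> V=0 FIRE
t=7: input=4 -> V=0 FIRE
t=8: input=1 -> V=8
t=9: input=5 -> V=0 FIRE
t=10: input=3 -> V=0 FIRE
t=11: input=1 -> V=8

Answer: 1 1 1 1 1 1 2 1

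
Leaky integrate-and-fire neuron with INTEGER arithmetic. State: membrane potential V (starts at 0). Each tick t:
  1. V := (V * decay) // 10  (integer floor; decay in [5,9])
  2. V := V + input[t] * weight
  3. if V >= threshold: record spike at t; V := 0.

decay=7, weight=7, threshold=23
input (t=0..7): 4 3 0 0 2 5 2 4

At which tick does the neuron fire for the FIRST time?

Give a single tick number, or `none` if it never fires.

t=0: input=4 -> V=0 FIRE
t=1: input=3 -> V=21
t=2: input=0 -> V=14
t=3: input=0 -> V=9
t=4: input=2 -> V=20
t=5: input=5 -> V=0 FIRE
t=6: input=2 -> V=14
t=7: input=4 -> V=0 FIRE

Answer: 0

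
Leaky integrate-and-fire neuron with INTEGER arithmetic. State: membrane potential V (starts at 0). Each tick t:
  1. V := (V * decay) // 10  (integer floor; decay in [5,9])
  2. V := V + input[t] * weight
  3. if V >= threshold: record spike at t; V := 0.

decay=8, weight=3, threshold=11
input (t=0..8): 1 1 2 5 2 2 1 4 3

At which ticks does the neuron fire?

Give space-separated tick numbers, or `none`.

t=0: input=1 -> V=3
t=1: input=1 -> V=5
t=2: input=2 -> V=10
t=3: input=5 -> V=0 FIRE
t=4: input=2 -> V=6
t=5: input=2 -> V=10
t=6: input=1 -> V=0 FIRE
t=7: input=4 -> V=0 FIRE
t=8: input=3 -> V=9

Answer: 3 6 7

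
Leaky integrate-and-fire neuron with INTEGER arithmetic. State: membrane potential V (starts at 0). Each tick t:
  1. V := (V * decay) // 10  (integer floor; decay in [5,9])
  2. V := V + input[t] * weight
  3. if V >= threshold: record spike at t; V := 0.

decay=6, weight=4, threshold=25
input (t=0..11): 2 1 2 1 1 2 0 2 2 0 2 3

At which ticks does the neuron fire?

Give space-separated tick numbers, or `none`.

Answer: none

Derivation:
t=0: input=2 -> V=8
t=1: input=1 -> V=8
t=2: input=2 -> V=12
t=3: input=1 -> V=11
t=4: input=1 -> V=10
t=5: input=2 -> V=14
t=6: input=0 -> V=8
t=7: input=2 -> V=12
t=8: input=2 -> V=15
t=9: input=0 -> V=9
t=10: input=2 -> V=13
t=11: input=3 -> V=19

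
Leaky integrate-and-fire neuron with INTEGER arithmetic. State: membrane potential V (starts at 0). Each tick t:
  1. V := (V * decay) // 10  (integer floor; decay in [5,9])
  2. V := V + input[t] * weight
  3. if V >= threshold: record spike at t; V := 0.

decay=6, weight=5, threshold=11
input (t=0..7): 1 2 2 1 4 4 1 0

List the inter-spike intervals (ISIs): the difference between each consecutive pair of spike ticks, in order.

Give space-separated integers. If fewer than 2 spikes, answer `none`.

Answer: 2 1 1

Derivation:
t=0: input=1 -> V=5
t=1: input=2 -> V=0 FIRE
t=2: input=2 -> V=10
t=3: input=1 -> V=0 FIRE
t=4: input=4 -> V=0 FIRE
t=5: input=4 -> V=0 FIRE
t=6: input=1 -> V=5
t=7: input=0 -> V=3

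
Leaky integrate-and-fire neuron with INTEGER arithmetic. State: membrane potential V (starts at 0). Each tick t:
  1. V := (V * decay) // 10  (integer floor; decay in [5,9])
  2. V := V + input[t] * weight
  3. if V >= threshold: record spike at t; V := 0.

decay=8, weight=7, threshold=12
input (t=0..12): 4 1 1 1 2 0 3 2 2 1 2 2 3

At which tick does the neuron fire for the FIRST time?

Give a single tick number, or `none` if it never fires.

t=0: input=4 -> V=0 FIRE
t=1: input=1 -> V=7
t=2: input=1 -> V=0 FIRE
t=3: input=1 -> V=7
t=4: input=2 -> V=0 FIRE
t=5: input=0 -> V=0
t=6: input=3 -> V=0 FIRE
t=7: input=2 -> V=0 FIRE
t=8: input=2 -> V=0 FIRE
t=9: input=1 -> V=7
t=10: input=2 -> V=0 FIRE
t=11: input=2 -> V=0 FIRE
t=12: input=3 -> V=0 FIRE

Answer: 0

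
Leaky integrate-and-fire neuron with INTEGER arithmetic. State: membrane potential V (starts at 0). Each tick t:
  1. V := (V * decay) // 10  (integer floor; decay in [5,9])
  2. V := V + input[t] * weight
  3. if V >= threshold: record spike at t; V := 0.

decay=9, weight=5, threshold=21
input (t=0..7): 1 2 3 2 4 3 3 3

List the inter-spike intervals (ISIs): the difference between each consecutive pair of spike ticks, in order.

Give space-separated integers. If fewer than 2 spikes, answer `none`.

Answer: 2 2

Derivation:
t=0: input=1 -> V=5
t=1: input=2 -> V=14
t=2: input=3 -> V=0 FIRE
t=3: input=2 -> V=10
t=4: input=4 -> V=0 FIRE
t=5: input=3 -> V=15
t=6: input=3 -> V=0 FIRE
t=7: input=3 -> V=15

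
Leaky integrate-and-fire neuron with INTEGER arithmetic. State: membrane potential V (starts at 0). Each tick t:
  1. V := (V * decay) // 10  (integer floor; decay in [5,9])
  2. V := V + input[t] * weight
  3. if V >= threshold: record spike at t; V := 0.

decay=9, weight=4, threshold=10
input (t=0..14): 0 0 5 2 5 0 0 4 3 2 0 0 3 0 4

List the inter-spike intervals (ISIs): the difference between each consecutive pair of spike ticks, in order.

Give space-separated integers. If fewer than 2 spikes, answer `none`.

t=0: input=0 -> V=0
t=1: input=0 -> V=0
t=2: input=5 -> V=0 FIRE
t=3: input=2 -> V=8
t=4: input=5 -> V=0 FIRE
t=5: input=0 -> V=0
t=6: input=0 -> V=0
t=7: input=4 -> V=0 FIRE
t=8: input=3 -> V=0 FIRE
t=9: input=2 -> V=8
t=10: input=0 -> V=7
t=11: input=0 -> V=6
t=12: input=3 -> V=0 FIRE
t=13: input=0 -> V=0
t=14: input=4 -> V=0 FIRE

Answer: 2 3 1 4 2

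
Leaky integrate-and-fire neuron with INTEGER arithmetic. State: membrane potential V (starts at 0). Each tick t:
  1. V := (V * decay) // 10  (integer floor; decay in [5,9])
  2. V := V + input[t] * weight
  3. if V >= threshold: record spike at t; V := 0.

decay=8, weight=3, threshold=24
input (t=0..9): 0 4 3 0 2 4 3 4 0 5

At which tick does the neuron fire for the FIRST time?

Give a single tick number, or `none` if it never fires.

t=0: input=0 -> V=0
t=1: input=4 -> V=12
t=2: input=3 -> V=18
t=3: input=0 -> V=14
t=4: input=2 -> V=17
t=5: input=4 -> V=0 FIRE
t=6: input=3 -> V=9
t=7: input=4 -> V=19
t=8: input=0 -> V=15
t=9: input=5 -> V=0 FIRE

Answer: 5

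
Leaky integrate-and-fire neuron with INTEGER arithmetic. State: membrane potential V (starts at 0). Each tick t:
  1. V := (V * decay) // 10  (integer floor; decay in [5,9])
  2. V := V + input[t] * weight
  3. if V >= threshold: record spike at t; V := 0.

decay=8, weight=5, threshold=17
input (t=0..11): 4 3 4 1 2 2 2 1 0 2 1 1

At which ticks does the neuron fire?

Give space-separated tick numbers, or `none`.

Answer: 0 2 5 9

Derivation:
t=0: input=4 -> V=0 FIRE
t=1: input=3 -> V=15
t=2: input=4 -> V=0 FIRE
t=3: input=1 -> V=5
t=4: input=2 -> V=14
t=5: input=2 -> V=0 FIRE
t=6: input=2 -> V=10
t=7: input=1 -> V=13
t=8: input=0 -> V=10
t=9: input=2 -> V=0 FIRE
t=10: input=1 -> V=5
t=11: input=1 -> V=9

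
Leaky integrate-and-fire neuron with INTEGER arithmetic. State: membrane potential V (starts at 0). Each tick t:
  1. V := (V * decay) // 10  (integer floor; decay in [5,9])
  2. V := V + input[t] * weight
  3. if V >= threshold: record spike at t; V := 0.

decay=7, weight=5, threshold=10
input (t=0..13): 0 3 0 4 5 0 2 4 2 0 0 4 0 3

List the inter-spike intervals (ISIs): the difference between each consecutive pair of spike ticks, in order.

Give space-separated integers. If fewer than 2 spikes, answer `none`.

t=0: input=0 -> V=0
t=1: input=3 -> V=0 FIRE
t=2: input=0 -> V=0
t=3: input=4 -> V=0 FIRE
t=4: input=5 -> V=0 FIRE
t=5: input=0 -> V=0
t=6: input=2 -> V=0 FIRE
t=7: input=4 -> V=0 FIRE
t=8: input=2 -> V=0 FIRE
t=9: input=0 -> V=0
t=10: input=0 -> V=0
t=11: input=4 -> V=0 FIRE
t=12: input=0 -> V=0
t=13: input=3 -> V=0 FIRE

Answer: 2 1 2 1 1 3 2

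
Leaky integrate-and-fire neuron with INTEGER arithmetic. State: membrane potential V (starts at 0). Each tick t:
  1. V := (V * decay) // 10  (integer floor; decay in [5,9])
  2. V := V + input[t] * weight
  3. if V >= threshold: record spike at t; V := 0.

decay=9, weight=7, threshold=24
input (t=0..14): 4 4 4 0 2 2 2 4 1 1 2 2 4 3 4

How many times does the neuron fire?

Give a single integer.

t=0: input=4 -> V=0 FIRE
t=1: input=4 -> V=0 FIRE
t=2: input=4 -> V=0 FIRE
t=3: input=0 -> V=0
t=4: input=2 -> V=14
t=5: input=2 -> V=0 FIRE
t=6: input=2 -> V=14
t=7: input=4 -> V=0 FIRE
t=8: input=1 -> V=7
t=9: input=1 -> V=13
t=10: input=2 -> V=0 FIRE
t=11: input=2 -> V=14
t=12: input=4 -> V=0 FIRE
t=13: input=3 -> V=21
t=14: input=4 -> V=0 FIRE

Answer: 8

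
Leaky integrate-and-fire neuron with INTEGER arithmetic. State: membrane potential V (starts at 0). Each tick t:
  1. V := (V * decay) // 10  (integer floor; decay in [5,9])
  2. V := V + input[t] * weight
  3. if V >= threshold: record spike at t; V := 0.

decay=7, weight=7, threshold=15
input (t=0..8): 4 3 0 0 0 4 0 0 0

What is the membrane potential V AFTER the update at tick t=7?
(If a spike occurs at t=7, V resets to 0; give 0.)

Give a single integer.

t=0: input=4 -> V=0 FIRE
t=1: input=3 -> V=0 FIRE
t=2: input=0 -> V=0
t=3: input=0 -> V=0
t=4: input=0 -> V=0
t=5: input=4 -> V=0 FIRE
t=6: input=0 -> V=0
t=7: input=0 -> V=0
t=8: input=0 -> V=0

Answer: 0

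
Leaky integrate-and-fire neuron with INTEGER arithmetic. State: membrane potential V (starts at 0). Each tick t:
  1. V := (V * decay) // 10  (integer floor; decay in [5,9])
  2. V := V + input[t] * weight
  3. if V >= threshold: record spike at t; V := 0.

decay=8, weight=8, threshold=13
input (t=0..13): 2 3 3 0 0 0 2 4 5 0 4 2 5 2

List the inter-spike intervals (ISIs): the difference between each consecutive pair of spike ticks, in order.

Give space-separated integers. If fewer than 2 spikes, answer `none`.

Answer: 1 1 4 1 1 2 1 1 1

Derivation:
t=0: input=2 -> V=0 FIRE
t=1: input=3 -> V=0 FIRE
t=2: input=3 -> V=0 FIRE
t=3: input=0 -> V=0
t=4: input=0 -> V=0
t=5: input=0 -> V=0
t=6: input=2 -> V=0 FIRE
t=7: input=4 -> V=0 FIRE
t=8: input=5 -> V=0 FIRE
t=9: input=0 -> V=0
t=10: input=4 -> V=0 FIRE
t=11: input=2 -> V=0 FIRE
t=12: input=5 -> V=0 FIRE
t=13: input=2 -> V=0 FIRE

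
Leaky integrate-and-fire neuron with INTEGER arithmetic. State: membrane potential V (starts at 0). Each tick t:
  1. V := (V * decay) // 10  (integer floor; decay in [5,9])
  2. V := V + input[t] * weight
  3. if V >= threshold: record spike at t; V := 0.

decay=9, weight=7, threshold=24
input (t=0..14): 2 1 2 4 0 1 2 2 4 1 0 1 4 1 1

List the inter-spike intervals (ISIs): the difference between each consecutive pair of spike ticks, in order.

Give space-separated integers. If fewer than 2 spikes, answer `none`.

Answer: 1 4 1 4

Derivation:
t=0: input=2 -> V=14
t=1: input=1 -> V=19
t=2: input=2 -> V=0 FIRE
t=3: input=4 -> V=0 FIRE
t=4: input=0 -> V=0
t=5: input=1 -> V=7
t=6: input=2 -> V=20
t=7: input=2 -> V=0 FIRE
t=8: input=4 -> V=0 FIRE
t=9: input=1 -> V=7
t=10: input=0 -> V=6
t=11: input=1 -> V=12
t=12: input=4 -> V=0 FIRE
t=13: input=1 -> V=7
t=14: input=1 -> V=13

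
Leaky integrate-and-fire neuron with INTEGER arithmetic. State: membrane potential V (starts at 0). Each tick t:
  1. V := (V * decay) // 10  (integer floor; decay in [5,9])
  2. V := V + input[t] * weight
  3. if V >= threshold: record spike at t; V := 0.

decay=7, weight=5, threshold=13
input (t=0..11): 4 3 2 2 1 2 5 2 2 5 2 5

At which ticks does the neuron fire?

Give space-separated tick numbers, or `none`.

t=0: input=4 -> V=0 FIRE
t=1: input=3 -> V=0 FIRE
t=2: input=2 -> V=10
t=3: input=2 -> V=0 FIRE
t=4: input=1 -> V=5
t=5: input=2 -> V=0 FIRE
t=6: input=5 -> V=0 FIRE
t=7: input=2 -> V=10
t=8: input=2 -> V=0 FIRE
t=9: input=5 -> V=0 FIRE
t=10: input=2 -> V=10
t=11: input=5 -> V=0 FIRE

Answer: 0 1 3 5 6 8 9 11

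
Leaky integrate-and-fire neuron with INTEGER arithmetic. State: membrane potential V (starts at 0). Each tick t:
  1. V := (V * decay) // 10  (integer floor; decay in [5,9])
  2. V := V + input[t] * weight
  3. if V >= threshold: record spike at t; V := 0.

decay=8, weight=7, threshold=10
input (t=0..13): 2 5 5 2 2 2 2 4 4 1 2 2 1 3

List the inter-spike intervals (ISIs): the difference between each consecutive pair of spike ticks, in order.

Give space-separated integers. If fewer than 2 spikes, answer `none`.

Answer: 1 1 1 1 1 1 1 1 2 1 2

Derivation:
t=0: input=2 -> V=0 FIRE
t=1: input=5 -> V=0 FIRE
t=2: input=5 -> V=0 FIRE
t=3: input=2 -> V=0 FIRE
t=4: input=2 -> V=0 FIRE
t=5: input=2 -> V=0 FIRE
t=6: input=2 -> V=0 FIRE
t=7: input=4 -> V=0 FIRE
t=8: input=4 -> V=0 FIRE
t=9: input=1 -> V=7
t=10: input=2 -> V=0 FIRE
t=11: input=2 -> V=0 FIRE
t=12: input=1 -> V=7
t=13: input=3 -> V=0 FIRE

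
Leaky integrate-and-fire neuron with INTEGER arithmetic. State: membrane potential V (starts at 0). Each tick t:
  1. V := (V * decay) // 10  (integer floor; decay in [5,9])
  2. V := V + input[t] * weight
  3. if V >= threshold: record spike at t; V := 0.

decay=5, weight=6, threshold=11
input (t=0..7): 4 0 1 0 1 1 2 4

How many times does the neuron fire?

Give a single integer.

t=0: input=4 -> V=0 FIRE
t=1: input=0 -> V=0
t=2: input=1 -> V=6
t=3: input=0 -> V=3
t=4: input=1 -> V=7
t=5: input=1 -> V=9
t=6: input=2 -> V=0 FIRE
t=7: input=4 -> V=0 FIRE

Answer: 3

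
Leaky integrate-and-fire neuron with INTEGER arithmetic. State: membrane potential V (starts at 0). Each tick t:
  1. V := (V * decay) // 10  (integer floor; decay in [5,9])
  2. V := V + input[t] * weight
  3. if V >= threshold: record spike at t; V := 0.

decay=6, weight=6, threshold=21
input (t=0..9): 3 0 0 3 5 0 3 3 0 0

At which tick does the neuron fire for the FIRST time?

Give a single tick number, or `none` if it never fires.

Answer: 3

Derivation:
t=0: input=3 -> V=18
t=1: input=0 -> V=10
t=2: input=0 -> V=6
t=3: input=3 -> V=0 FIRE
t=4: input=5 -> V=0 FIRE
t=5: input=0 -> V=0
t=6: input=3 -> V=18
t=7: input=3 -> V=0 FIRE
t=8: input=0 -> V=0
t=9: input=0 -> V=0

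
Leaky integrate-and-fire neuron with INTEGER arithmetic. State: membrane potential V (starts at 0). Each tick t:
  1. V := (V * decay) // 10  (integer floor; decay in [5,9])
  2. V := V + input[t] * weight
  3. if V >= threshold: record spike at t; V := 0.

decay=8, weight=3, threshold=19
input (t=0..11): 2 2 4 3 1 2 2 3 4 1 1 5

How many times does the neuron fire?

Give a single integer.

Answer: 3

Derivation:
t=0: input=2 -> V=6
t=1: input=2 -> V=10
t=2: input=4 -> V=0 FIRE
t=3: input=3 -> V=9
t=4: input=1 -> V=10
t=5: input=2 -> V=14
t=6: input=2 -> V=17
t=7: input=3 -> V=0 FIRE
t=8: input=4 -> V=12
t=9: input=1 -> V=12
t=10: input=1 -> V=12
t=11: input=5 -> V=0 FIRE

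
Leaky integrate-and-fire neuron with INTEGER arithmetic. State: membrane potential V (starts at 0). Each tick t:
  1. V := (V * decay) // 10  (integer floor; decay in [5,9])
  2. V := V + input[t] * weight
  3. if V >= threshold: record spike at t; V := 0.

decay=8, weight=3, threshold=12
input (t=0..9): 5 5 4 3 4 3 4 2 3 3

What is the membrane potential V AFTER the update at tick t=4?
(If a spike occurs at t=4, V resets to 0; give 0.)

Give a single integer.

t=0: input=5 -> V=0 FIRE
t=1: input=5 -> V=0 FIRE
t=2: input=4 -> V=0 FIRE
t=3: input=3 -> V=9
t=4: input=4 -> V=0 FIRE
t=5: input=3 -> V=9
t=6: input=4 -> V=0 FIRE
t=7: input=2 -> V=6
t=8: input=3 -> V=0 FIRE
t=9: input=3 -> V=9

Answer: 0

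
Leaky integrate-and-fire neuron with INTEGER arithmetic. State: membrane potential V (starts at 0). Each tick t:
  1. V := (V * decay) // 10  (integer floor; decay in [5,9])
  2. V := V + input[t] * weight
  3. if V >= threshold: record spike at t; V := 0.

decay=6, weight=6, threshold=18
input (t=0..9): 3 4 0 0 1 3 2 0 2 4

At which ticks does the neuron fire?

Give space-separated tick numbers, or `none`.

t=0: input=3 -> V=0 FIRE
t=1: input=4 -> V=0 FIRE
t=2: input=0 -> V=0
t=3: input=0 -> V=0
t=4: input=1 -> V=6
t=5: input=3 -> V=0 FIRE
t=6: input=2 -> V=12
t=7: input=0 -> V=7
t=8: input=2 -> V=16
t=9: input=4 -> V=0 FIRE

Answer: 0 1 5 9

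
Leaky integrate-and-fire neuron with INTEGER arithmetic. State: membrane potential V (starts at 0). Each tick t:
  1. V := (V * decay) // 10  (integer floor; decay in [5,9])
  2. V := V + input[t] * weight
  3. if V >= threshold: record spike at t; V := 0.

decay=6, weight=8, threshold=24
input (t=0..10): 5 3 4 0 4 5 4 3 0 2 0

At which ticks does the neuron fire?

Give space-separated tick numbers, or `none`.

Answer: 0 1 2 4 5 6 7

Derivation:
t=0: input=5 -> V=0 FIRE
t=1: input=3 -> V=0 FIRE
t=2: input=4 -> V=0 FIRE
t=3: input=0 -> V=0
t=4: input=4 -> V=0 FIRE
t=5: input=5 -> V=0 FIRE
t=6: input=4 -> V=0 FIRE
t=7: input=3 -> V=0 FIRE
t=8: input=0 -> V=0
t=9: input=2 -> V=16
t=10: input=0 -> V=9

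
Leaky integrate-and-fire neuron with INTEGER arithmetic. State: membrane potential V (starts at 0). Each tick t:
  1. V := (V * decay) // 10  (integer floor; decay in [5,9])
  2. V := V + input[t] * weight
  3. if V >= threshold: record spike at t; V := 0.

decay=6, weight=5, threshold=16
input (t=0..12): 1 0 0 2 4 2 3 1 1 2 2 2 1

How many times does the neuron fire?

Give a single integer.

t=0: input=1 -> V=5
t=1: input=0 -> V=3
t=2: input=0 -> V=1
t=3: input=2 -> V=10
t=4: input=4 -> V=0 FIRE
t=5: input=2 -> V=10
t=6: input=3 -> V=0 FIRE
t=7: input=1 -> V=5
t=8: input=1 -> V=8
t=9: input=2 -> V=14
t=10: input=2 -> V=0 FIRE
t=11: input=2 -> V=10
t=12: input=1 -> V=11

Answer: 3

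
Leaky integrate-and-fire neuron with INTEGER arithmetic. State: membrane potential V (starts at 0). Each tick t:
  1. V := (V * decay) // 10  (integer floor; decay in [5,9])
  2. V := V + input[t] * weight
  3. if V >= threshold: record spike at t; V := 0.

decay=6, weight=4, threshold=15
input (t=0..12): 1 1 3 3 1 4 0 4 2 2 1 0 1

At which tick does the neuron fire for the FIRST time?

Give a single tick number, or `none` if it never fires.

t=0: input=1 -> V=4
t=1: input=1 -> V=6
t=2: input=3 -> V=0 FIRE
t=3: input=3 -> V=12
t=4: input=1 -> V=11
t=5: input=4 -> V=0 FIRE
t=6: input=0 -> V=0
t=7: input=4 -> V=0 FIRE
t=8: input=2 -> V=8
t=9: input=2 -> V=12
t=10: input=1 -> V=11
t=11: input=0 -> V=6
t=12: input=1 -> V=7

Answer: 2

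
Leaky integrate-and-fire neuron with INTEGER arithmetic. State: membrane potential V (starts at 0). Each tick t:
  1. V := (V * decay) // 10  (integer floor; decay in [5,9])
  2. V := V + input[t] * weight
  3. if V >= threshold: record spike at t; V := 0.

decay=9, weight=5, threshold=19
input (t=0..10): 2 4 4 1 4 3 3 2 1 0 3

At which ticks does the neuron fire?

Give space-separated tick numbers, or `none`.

Answer: 1 2 4 6 10

Derivation:
t=0: input=2 -> V=10
t=1: input=4 -> V=0 FIRE
t=2: input=4 -> V=0 FIRE
t=3: input=1 -> V=5
t=4: input=4 -> V=0 FIRE
t=5: input=3 -> V=15
t=6: input=3 -> V=0 FIRE
t=7: input=2 -> V=10
t=8: input=1 -> V=14
t=9: input=0 -> V=12
t=10: input=3 -> V=0 FIRE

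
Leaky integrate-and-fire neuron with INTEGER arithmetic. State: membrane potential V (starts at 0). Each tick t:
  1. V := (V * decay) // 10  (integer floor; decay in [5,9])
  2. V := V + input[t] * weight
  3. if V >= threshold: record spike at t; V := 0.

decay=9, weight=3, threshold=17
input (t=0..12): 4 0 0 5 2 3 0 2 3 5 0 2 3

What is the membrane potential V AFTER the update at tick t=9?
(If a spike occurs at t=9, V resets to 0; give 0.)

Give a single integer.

t=0: input=4 -> V=12
t=1: input=0 -> V=10
t=2: input=0 -> V=9
t=3: input=5 -> V=0 FIRE
t=4: input=2 -> V=6
t=5: input=3 -> V=14
t=6: input=0 -> V=12
t=7: input=2 -> V=16
t=8: input=3 -> V=0 FIRE
t=9: input=5 -> V=15
t=10: input=0 -> V=13
t=11: input=2 -> V=0 FIRE
t=12: input=3 -> V=9

Answer: 15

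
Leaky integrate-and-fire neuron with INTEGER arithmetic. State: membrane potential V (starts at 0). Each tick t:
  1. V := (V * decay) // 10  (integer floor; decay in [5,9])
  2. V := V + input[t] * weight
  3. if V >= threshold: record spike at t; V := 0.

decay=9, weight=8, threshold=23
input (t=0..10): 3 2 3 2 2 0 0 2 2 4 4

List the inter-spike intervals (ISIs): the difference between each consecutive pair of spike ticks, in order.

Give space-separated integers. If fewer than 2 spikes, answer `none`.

Answer: 2 2 4 1 1

Derivation:
t=0: input=3 -> V=0 FIRE
t=1: input=2 -> V=16
t=2: input=3 -> V=0 FIRE
t=3: input=2 -> V=16
t=4: input=2 -> V=0 FIRE
t=5: input=0 -> V=0
t=6: input=0 -> V=0
t=7: input=2 -> V=16
t=8: input=2 -> V=0 FIRE
t=9: input=4 -> V=0 FIRE
t=10: input=4 -> V=0 FIRE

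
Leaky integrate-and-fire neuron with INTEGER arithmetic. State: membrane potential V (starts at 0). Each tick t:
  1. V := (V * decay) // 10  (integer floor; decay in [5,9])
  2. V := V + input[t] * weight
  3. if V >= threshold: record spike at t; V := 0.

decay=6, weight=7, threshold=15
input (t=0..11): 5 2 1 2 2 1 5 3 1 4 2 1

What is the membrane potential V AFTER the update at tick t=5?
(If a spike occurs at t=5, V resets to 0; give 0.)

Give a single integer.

Answer: 7

Derivation:
t=0: input=5 -> V=0 FIRE
t=1: input=2 -> V=14
t=2: input=1 -> V=0 FIRE
t=3: input=2 -> V=14
t=4: input=2 -> V=0 FIRE
t=5: input=1 -> V=7
t=6: input=5 -> V=0 FIRE
t=7: input=3 -> V=0 FIRE
t=8: input=1 -> V=7
t=9: input=4 -> V=0 FIRE
t=10: input=2 -> V=14
t=11: input=1 -> V=0 FIRE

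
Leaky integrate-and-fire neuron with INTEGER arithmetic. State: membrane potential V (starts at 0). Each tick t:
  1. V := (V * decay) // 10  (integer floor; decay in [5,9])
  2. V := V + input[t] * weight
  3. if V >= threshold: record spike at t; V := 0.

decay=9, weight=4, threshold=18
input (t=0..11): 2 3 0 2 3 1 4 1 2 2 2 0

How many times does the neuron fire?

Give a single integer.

Answer: 4

Derivation:
t=0: input=2 -> V=8
t=1: input=3 -> V=0 FIRE
t=2: input=0 -> V=0
t=3: input=2 -> V=8
t=4: input=3 -> V=0 FIRE
t=5: input=1 -> V=4
t=6: input=4 -> V=0 FIRE
t=7: input=1 -> V=4
t=8: input=2 -> V=11
t=9: input=2 -> V=17
t=10: input=2 -> V=0 FIRE
t=11: input=0 -> V=0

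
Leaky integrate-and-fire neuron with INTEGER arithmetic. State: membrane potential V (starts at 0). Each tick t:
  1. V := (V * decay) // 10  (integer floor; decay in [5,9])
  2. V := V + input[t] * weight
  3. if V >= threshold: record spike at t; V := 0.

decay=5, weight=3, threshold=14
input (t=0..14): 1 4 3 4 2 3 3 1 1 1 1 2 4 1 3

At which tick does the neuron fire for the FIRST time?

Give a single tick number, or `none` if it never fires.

Answer: 2

Derivation:
t=0: input=1 -> V=3
t=1: input=4 -> V=13
t=2: input=3 -> V=0 FIRE
t=3: input=4 -> V=12
t=4: input=2 -> V=12
t=5: input=3 -> V=0 FIRE
t=6: input=3 -> V=9
t=7: input=1 -> V=7
t=8: input=1 -> V=6
t=9: input=1 -> V=6
t=10: input=1 -> V=6
t=11: input=2 -> V=9
t=12: input=4 -> V=0 FIRE
t=13: input=1 -> V=3
t=14: input=3 -> V=10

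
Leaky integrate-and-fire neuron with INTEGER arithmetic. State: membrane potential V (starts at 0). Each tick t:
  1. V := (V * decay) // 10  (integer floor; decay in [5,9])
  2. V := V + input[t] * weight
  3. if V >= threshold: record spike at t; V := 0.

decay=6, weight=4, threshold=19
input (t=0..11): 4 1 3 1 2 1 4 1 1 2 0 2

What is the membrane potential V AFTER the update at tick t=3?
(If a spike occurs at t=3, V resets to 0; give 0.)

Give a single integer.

Answer: 4

Derivation:
t=0: input=4 -> V=16
t=1: input=1 -> V=13
t=2: input=3 -> V=0 FIRE
t=3: input=1 -> V=4
t=4: input=2 -> V=10
t=5: input=1 -> V=10
t=6: input=4 -> V=0 FIRE
t=7: input=1 -> V=4
t=8: input=1 -> V=6
t=9: input=2 -> V=11
t=10: input=0 -> V=6
t=11: input=2 -> V=11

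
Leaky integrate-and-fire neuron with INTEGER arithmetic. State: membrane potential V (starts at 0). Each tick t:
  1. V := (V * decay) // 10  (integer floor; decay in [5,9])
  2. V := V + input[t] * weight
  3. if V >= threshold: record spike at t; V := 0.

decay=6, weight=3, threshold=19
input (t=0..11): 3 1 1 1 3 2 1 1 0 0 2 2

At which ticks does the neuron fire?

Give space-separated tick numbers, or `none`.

Answer: none

Derivation:
t=0: input=3 -> V=9
t=1: input=1 -> V=8
t=2: input=1 -> V=7
t=3: input=1 -> V=7
t=4: input=3 -> V=13
t=5: input=2 -> V=13
t=6: input=1 -> V=10
t=7: input=1 -> V=9
t=8: input=0 -> V=5
t=9: input=0 -> V=3
t=10: input=2 -> V=7
t=11: input=2 -> V=10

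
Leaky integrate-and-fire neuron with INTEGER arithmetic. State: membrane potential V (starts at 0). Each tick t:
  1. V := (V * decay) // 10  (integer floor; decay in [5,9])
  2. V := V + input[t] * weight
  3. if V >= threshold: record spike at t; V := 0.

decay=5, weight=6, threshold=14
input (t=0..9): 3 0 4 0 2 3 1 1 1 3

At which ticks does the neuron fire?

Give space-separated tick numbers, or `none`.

t=0: input=3 -> V=0 FIRE
t=1: input=0 -> V=0
t=2: input=4 -> V=0 FIRE
t=3: input=0 -> V=0
t=4: input=2 -> V=12
t=5: input=3 -> V=0 FIRE
t=6: input=1 -> V=6
t=7: input=1 -> V=9
t=8: input=1 -> V=10
t=9: input=3 -> V=0 FIRE

Answer: 0 2 5 9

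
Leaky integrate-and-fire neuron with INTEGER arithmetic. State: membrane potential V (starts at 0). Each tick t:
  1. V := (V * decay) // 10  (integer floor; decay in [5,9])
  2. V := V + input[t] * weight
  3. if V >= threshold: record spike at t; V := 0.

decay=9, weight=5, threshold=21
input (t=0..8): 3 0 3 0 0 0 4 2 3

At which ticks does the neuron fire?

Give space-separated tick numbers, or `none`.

Answer: 2 7

Derivation:
t=0: input=3 -> V=15
t=1: input=0 -> V=13
t=2: input=3 -> V=0 FIRE
t=3: input=0 -> V=0
t=4: input=0 -> V=0
t=5: input=0 -> V=0
t=6: input=4 -> V=20
t=7: input=2 -> V=0 FIRE
t=8: input=3 -> V=15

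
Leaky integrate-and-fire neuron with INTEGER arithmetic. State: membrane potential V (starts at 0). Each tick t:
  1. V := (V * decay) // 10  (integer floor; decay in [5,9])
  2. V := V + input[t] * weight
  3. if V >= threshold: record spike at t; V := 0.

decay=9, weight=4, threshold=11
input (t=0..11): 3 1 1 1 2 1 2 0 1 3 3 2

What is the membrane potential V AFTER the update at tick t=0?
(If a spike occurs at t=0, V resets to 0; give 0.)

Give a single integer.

Answer: 0

Derivation:
t=0: input=3 -> V=0 FIRE
t=1: input=1 -> V=4
t=2: input=1 -> V=7
t=3: input=1 -> V=10
t=4: input=2 -> V=0 FIRE
t=5: input=1 -> V=4
t=6: input=2 -> V=0 FIRE
t=7: input=0 -> V=0
t=8: input=1 -> V=4
t=9: input=3 -> V=0 FIRE
t=10: input=3 -> V=0 FIRE
t=11: input=2 -> V=8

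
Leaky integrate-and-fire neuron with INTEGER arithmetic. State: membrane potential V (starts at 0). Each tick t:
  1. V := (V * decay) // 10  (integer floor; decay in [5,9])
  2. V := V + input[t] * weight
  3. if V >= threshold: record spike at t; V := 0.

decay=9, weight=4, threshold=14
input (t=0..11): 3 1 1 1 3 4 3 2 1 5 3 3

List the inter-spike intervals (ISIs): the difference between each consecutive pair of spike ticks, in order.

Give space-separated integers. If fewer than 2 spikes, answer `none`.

Answer: 3 1 2 2 2

Derivation:
t=0: input=3 -> V=12
t=1: input=1 -> V=0 FIRE
t=2: input=1 -> V=4
t=3: input=1 -> V=7
t=4: input=3 -> V=0 FIRE
t=5: input=4 -> V=0 FIRE
t=6: input=3 -> V=12
t=7: input=2 -> V=0 FIRE
t=8: input=1 -> V=4
t=9: input=5 -> V=0 FIRE
t=10: input=3 -> V=12
t=11: input=3 -> V=0 FIRE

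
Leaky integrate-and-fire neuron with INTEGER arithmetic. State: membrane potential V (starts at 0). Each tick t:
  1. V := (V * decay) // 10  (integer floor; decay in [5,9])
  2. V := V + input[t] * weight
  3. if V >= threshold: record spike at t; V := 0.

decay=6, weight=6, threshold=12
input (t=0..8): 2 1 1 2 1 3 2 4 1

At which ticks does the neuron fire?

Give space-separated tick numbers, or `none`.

Answer: 0 3 5 6 7

Derivation:
t=0: input=2 -> V=0 FIRE
t=1: input=1 -> V=6
t=2: input=1 -> V=9
t=3: input=2 -> V=0 FIRE
t=4: input=1 -> V=6
t=5: input=3 -> V=0 FIRE
t=6: input=2 -> V=0 FIRE
t=7: input=4 -> V=0 FIRE
t=8: input=1 -> V=6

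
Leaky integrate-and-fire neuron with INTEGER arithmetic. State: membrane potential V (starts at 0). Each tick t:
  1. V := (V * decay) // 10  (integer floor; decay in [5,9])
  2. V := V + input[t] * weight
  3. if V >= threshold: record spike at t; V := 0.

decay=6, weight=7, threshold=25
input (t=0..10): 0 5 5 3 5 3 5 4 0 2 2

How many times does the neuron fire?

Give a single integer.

t=0: input=0 -> V=0
t=1: input=5 -> V=0 FIRE
t=2: input=5 -> V=0 FIRE
t=3: input=3 -> V=21
t=4: input=5 -> V=0 FIRE
t=5: input=3 -> V=21
t=6: input=5 -> V=0 FIRE
t=7: input=4 -> V=0 FIRE
t=8: input=0 -> V=0
t=9: input=2 -> V=14
t=10: input=2 -> V=22

Answer: 5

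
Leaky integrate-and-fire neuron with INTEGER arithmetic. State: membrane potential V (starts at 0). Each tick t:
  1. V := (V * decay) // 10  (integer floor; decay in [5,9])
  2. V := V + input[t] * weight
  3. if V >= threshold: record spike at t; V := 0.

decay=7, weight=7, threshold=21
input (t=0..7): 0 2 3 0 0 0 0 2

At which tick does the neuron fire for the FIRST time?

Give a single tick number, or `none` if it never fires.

Answer: 2

Derivation:
t=0: input=0 -> V=0
t=1: input=2 -> V=14
t=2: input=3 -> V=0 FIRE
t=3: input=0 -> V=0
t=4: input=0 -> V=0
t=5: input=0 -> V=0
t=6: input=0 -> V=0
t=7: input=2 -> V=14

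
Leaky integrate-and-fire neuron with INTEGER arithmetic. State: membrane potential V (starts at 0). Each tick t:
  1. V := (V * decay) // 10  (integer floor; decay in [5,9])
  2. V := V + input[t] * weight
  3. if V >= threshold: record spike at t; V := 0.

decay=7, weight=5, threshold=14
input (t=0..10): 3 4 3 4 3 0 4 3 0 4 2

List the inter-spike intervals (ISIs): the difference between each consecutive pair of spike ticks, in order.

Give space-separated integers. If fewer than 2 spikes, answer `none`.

t=0: input=3 -> V=0 FIRE
t=1: input=4 -> V=0 FIRE
t=2: input=3 -> V=0 FIRE
t=3: input=4 -> V=0 FIRE
t=4: input=3 -> V=0 FIRE
t=5: input=0 -> V=0
t=6: input=4 -> V=0 FIRE
t=7: input=3 -> V=0 FIRE
t=8: input=0 -> V=0
t=9: input=4 -> V=0 FIRE
t=10: input=2 -> V=10

Answer: 1 1 1 1 2 1 2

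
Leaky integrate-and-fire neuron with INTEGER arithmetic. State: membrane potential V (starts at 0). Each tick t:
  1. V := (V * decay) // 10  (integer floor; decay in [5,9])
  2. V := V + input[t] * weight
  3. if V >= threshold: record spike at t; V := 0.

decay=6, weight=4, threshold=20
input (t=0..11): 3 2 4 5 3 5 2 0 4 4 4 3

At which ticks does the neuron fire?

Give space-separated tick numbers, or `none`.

t=0: input=3 -> V=12
t=1: input=2 -> V=15
t=2: input=4 -> V=0 FIRE
t=3: input=5 -> V=0 FIRE
t=4: input=3 -> V=12
t=5: input=5 -> V=0 FIRE
t=6: input=2 -> V=8
t=7: input=0 -> V=4
t=8: input=4 -> V=18
t=9: input=4 -> V=0 FIRE
t=10: input=4 -> V=16
t=11: input=3 -> V=0 FIRE

Answer: 2 3 5 9 11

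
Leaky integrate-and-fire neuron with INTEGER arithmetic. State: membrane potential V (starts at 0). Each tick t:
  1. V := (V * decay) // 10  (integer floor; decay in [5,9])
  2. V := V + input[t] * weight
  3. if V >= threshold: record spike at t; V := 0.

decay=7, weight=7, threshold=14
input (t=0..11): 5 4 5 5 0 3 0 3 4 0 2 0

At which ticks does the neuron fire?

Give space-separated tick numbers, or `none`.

Answer: 0 1 2 3 5 7 8 10

Derivation:
t=0: input=5 -> V=0 FIRE
t=1: input=4 -> V=0 FIRE
t=2: input=5 -> V=0 FIRE
t=3: input=5 -> V=0 FIRE
t=4: input=0 -> V=0
t=5: input=3 -> V=0 FIRE
t=6: input=0 -> V=0
t=7: input=3 -> V=0 FIRE
t=8: input=4 -> V=0 FIRE
t=9: input=0 -> V=0
t=10: input=2 -> V=0 FIRE
t=11: input=0 -> V=0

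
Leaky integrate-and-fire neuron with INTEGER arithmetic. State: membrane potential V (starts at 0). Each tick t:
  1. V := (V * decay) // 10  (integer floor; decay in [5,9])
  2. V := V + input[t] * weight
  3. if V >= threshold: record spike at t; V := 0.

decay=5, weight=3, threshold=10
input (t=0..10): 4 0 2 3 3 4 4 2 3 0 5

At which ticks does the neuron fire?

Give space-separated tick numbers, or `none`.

t=0: input=4 -> V=0 FIRE
t=1: input=0 -> V=0
t=2: input=2 -> V=6
t=3: input=3 -> V=0 FIRE
t=4: input=3 -> V=9
t=5: input=4 -> V=0 FIRE
t=6: input=4 -> V=0 FIRE
t=7: input=2 -> V=6
t=8: input=3 -> V=0 FIRE
t=9: input=0 -> V=0
t=10: input=5 -> V=0 FIRE

Answer: 0 3 5 6 8 10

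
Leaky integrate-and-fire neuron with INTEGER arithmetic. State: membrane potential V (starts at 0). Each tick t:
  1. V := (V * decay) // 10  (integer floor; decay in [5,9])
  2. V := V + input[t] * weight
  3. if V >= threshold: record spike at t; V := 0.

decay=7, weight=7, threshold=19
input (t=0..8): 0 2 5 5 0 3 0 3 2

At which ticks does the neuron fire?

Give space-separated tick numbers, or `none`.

Answer: 2 3 5 7

Derivation:
t=0: input=0 -> V=0
t=1: input=2 -> V=14
t=2: input=5 -> V=0 FIRE
t=3: input=5 -> V=0 FIRE
t=4: input=0 -> V=0
t=5: input=3 -> V=0 FIRE
t=6: input=0 -> V=0
t=7: input=3 -> V=0 FIRE
t=8: input=2 -> V=14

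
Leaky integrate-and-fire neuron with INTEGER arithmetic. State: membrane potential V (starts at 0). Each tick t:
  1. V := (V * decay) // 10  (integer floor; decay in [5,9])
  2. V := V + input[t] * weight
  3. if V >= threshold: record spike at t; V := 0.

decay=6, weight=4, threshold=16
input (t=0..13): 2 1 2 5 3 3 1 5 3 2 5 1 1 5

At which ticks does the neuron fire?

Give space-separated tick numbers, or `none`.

t=0: input=2 -> V=8
t=1: input=1 -> V=8
t=2: input=2 -> V=12
t=3: input=5 -> V=0 FIRE
t=4: input=3 -> V=12
t=5: input=3 -> V=0 FIRE
t=6: input=1 -> V=4
t=7: input=5 -> V=0 FIRE
t=8: input=3 -> V=12
t=9: input=2 -> V=15
t=10: input=5 -> V=0 FIRE
t=11: input=1 -> V=4
t=12: input=1 -> V=6
t=13: input=5 -> V=0 FIRE

Answer: 3 5 7 10 13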